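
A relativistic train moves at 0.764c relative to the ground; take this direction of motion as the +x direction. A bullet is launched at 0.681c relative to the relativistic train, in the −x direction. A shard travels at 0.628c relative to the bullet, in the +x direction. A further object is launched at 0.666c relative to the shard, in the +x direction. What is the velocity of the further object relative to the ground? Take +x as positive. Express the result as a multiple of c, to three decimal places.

+0.937c

Apply u = (u' + v)/(1 + u'v/c²) successively, working outward toward the ground.
Start: velocity of the relativistic train relative to the ground = 0.7640c.
Compose with the bullet (u' = -0.681 in the relativistic train frame): u_1 = (-0.681 + 0.764) / (1 + (-0.681)·0.764) = 0.0830/0.4797 = 0.1730.
Compose with the shard (u' = 0.628 in the bullet frame): u_2 = (0.628 + 0.173) / (1 + 0.628·0.173) = 0.8010/1.1087 = 0.7225.
Compose with the further object (u' = 0.666 in the shard frame): u_3 = (0.666 + 0.723) / (1 + 0.666·0.723) = 1.3885/1.4812 = 0.9374.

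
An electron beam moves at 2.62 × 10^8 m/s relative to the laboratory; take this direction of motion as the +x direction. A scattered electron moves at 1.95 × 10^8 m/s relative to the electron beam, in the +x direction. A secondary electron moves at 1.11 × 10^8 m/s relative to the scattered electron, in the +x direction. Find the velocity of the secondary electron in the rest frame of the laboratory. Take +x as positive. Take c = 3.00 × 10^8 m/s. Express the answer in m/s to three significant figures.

Apply u = (u' + v)/(1 + u'v/c²) successively, working outward toward the laboratory.
(Dividing each given speed by c = 3.00 × 10^8 m/s to work in units of c.)
Start: velocity of the electron beam relative to the laboratory = 0.8733c.
Compose with the scattered electron (u' = 0.650 in the electron beam frame): u_1 = (0.650 + 0.873) / (1 + 0.650·0.873) = 1.5233/1.5677 = 0.9717.
Compose with the secondary electron (u' = 0.370 in the scattered electron frame): u_2 = (0.370 + 0.972) / (1 + 0.370·0.972) = 1.3417/1.3595 = 0.9869.
So u = 0.9869 × 3.00 × 10^8 m/s.

2.96 × 10^8 m/s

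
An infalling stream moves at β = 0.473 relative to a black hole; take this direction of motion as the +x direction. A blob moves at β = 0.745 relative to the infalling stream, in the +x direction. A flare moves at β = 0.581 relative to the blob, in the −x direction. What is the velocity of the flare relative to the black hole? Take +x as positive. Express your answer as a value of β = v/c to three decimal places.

β = +0.670

Apply u = (u' + v)/(1 + u'v/c²) successively, working outward toward the black hole.
Start: velocity of the infalling stream relative to the black hole = 0.4730c.
Compose with the blob (u' = 0.745 in the infalling stream frame): u_1 = (0.745 + 0.473) / (1 + 0.745·0.473) = 1.2180/1.3524 = 0.9006.
Compose with the flare (u' = -0.581 in the blob frame): u_2 = (-0.581 + 0.901) / (1 + (-0.581)·0.901) = 0.3196/0.4767 = 0.6705.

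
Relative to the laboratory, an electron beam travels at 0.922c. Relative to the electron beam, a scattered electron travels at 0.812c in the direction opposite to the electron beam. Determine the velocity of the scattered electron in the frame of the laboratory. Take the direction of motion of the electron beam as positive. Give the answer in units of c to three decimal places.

With v = 0.922 and u' = -0.812 (in units of c),
u = (u' + v)/(1 + u'v/c²):
u = (-0.812 + 0.922) / (1 + (-0.812)·0.922) = 0.1100/0.2513 = 0.4377

+0.438c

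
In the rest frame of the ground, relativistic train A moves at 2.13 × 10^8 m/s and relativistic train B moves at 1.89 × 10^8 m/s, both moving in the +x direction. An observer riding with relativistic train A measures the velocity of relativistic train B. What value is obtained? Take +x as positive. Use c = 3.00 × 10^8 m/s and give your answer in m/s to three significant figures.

-4.34 × 10^7 m/s

β_A = 0.710, β_B = 0.630 (dividing each by c = 3.00 × 10^8 m/s).
Transform to A's frame with the inverse velocity-addition law: u' = (u − v)/(1 − uv/c²), taking u = β_B and v = β_A.
u' = (0.630 − 0.710) / (1 − (0.710)(0.630)) = -0.0800/0.5527 = -0.1447.
u' = -0.1447 × 3.00 × 10^8 m/s.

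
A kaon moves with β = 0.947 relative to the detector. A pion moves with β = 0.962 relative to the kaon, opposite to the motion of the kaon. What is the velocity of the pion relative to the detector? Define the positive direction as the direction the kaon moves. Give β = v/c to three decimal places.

β = -0.169

With v = 0.947 and u' = -0.962 (in units of c),
u = (u' + v)/(1 + u'v/c²):
u = (-0.962 + 0.947) / (1 + (-0.962)·0.947) = -0.0150/0.0890 = -0.1686
(Galilean addition would give -0.015c.)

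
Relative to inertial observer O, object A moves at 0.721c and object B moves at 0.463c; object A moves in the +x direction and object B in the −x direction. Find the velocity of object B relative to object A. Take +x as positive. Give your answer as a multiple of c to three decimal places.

β_A = 0.721, β_B = -0.463.
Transform to A's frame with the inverse velocity-addition law: u' = (u − v)/(1 − uv/c²), taking u = β_B and v = β_A.
u' = (-0.463 − 0.721) / (1 − (0.721)(-0.463)) = -1.1840/1.3338 = -0.8877.

-0.888c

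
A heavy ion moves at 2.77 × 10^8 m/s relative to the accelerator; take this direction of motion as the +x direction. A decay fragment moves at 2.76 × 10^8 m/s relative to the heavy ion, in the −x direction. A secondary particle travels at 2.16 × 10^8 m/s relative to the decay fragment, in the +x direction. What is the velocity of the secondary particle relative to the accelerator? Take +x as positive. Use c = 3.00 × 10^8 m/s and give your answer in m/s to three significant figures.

+2.19 × 10^8 m/s

Apply u = (u' + v)/(1 + u'v/c²) successively, working outward toward the accelerator.
(Dividing each given speed by c = 3.00 × 10^8 m/s to work in units of c.)
Start: velocity of the heavy ion relative to the accelerator = 0.9233c.
Compose with the decay fragment (u' = -0.920 in the heavy ion frame): u_1 = (-0.920 + 0.923) / (1 + (-0.920)·0.923) = 0.0033/0.1505 = 0.0221.
Compose with the secondary particle (u' = 0.720 in the decay fragment frame): u_2 = (0.720 + 0.022) / (1 + 0.720·0.022) = 0.7421/1.0159 = 0.7305.
So u = 0.7305 × 3.00 × 10^8 m/s.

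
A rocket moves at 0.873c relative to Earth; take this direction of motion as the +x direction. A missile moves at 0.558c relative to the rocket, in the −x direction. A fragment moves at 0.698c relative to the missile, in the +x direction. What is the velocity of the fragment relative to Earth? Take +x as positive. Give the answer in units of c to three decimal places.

Apply u = (u' + v)/(1 + u'v/c²) successively, working outward toward Earth.
Start: velocity of the rocket relative to Earth = 0.8730c.
Compose with the missile (u' = -0.558 in the rocket frame): u_1 = (-0.558 + 0.873) / (1 + (-0.558)·0.873) = 0.3150/0.5129 = 0.6142.
Compose with the fragment (u' = 0.698 in the missile frame): u_2 = (0.698 + 0.614) / (1 + 0.698·0.614) = 1.3122/1.4287 = 0.9184.

+0.918c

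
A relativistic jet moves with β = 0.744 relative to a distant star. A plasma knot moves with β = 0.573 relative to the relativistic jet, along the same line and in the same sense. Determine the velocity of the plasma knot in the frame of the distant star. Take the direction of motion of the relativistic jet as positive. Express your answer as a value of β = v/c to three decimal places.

β = 0.923

With v = 0.744 and u' = 0.573 (in units of c),
u = (u' + v)/(1 + u'v/c²):
u = (0.573 + 0.744) / (1 + 0.573·0.744) = 1.3170/1.4263 = 0.9234
(Galilean addition would give +1.317c, exceeding c.)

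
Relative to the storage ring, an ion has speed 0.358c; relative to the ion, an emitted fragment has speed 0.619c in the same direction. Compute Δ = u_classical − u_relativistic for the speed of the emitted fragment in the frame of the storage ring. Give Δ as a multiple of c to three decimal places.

Galilean: u_cl = 0.619 + 0.358 = 0.9770.
Relativistic: u_rel = (0.619 + 0.358) / (1 + 0.619·0.358) = 0.9770/1.2216 = 0.7998.
Δ = 0.9770 − 0.7998 = 0.1772.

Δ = 0.177c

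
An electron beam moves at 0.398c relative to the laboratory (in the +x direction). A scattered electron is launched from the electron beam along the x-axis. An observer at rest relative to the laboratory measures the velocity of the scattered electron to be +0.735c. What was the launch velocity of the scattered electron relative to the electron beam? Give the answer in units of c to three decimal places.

Invert the composition law: u' = (u − v)/(1 − uv/c²).
u' = (0.735 − 0.398) / (1 − (0.735)(0.398)) = 0.3370/0.7075 = 0.4763.

+0.476c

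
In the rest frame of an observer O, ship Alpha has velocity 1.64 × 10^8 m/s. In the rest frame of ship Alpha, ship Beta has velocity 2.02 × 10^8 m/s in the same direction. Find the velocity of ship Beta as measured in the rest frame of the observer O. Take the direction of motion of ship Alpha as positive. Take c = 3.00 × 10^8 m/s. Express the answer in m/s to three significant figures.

In units of c (dividing by 3.00 × 10^8 m/s): v = 0.547, u' = 0.673.
u = (u' + v)/(1 + u'v/c²):
u = (0.673 + 0.547) / (1 + 0.673·0.547) = 1.2200/1.3681 = 0.8918
Converting back: u = 0.8918 × 3.00 × 10^8 m/s.

2.68 × 10^8 m/s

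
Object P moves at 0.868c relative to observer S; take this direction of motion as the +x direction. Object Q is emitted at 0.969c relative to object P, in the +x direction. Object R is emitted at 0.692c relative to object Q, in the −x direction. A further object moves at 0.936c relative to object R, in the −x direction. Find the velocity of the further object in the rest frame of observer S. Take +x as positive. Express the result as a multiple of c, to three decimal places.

+0.688c

Apply u = (u' + v)/(1 + u'v/c²) successively, working outward toward observer S.
Start: velocity of object P relative to observer S = 0.8680c.
Compose with object Q (u' = 0.969 in object P frame): u_1 = (0.969 + 0.868) / (1 + 0.969·0.868) = 1.8370/1.8411 = 0.9978.
Compose with object R (u' = -0.692 in object Q frame): u_2 = (-0.692 + 0.998) / (1 + (-0.692)·0.998) = 0.3058/0.3095 = 0.9879.
Compose with the further object (u' = -0.936 in object R frame): u_3 = (-0.936 + 0.988) / (1 + (-0.936)·0.988) = 0.0519/0.0754 = 0.6879.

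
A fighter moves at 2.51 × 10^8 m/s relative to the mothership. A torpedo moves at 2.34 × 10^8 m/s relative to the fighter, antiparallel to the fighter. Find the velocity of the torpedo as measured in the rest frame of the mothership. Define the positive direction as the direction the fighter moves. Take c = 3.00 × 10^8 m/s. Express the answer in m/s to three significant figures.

+4.89 × 10^7 m/s

In units of c (dividing by 3.00 × 10^8 m/s): v = 0.837, u' = -0.780.
u = (u' + v)/(1 + u'v/c²):
u = (-0.780 + 0.837) / (1 + (-0.780)·0.837) = 0.0567/0.3474 = 0.1631
Converting back: u = 0.1631 × 3.00 × 10^8 m/s.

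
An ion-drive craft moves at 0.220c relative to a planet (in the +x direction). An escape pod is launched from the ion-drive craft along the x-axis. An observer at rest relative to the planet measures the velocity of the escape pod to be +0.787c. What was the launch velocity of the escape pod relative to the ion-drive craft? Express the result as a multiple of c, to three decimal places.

Invert the composition law: u' = (u − v)/(1 − uv/c²).
u' = (0.787 − 0.220) / (1 − (0.787)(0.220)) = 0.5670/0.8269 = 0.6857.

+0.686c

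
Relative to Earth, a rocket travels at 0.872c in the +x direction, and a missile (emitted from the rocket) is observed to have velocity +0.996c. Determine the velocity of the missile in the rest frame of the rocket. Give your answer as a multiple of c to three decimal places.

+0.943c

Invert the composition law: u' = (u − v)/(1 − uv/c²).
u' = (0.996 − 0.872) / (1 − (0.996)(0.872)) = 0.1240/0.1315 = 0.9431.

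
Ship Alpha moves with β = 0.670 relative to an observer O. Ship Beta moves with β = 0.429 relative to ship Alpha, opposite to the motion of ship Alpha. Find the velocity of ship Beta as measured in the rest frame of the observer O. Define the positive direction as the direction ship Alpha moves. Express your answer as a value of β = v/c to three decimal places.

With v = 0.670 and u' = -0.429 (in units of c),
u = (u' + v)/(1 + u'v/c²):
u = (-0.429 + 0.670) / (1 + (-0.429)·0.670) = 0.2410/0.7126 = 0.3382
(Galilean addition would give +0.241c.)

β = +0.338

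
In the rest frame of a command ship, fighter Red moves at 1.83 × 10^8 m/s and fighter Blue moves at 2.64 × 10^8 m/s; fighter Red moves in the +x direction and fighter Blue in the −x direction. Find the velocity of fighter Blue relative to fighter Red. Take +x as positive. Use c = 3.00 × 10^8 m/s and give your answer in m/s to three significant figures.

β_A = 0.610, β_B = -0.880 (dividing each by c = 3.00 × 10^8 m/s).
Transform to A's frame with the inverse velocity-addition law: u' = (u − v)/(1 − uv/c²), taking u = β_B and v = β_A.
u' = (-0.880 − 0.610) / (1 − (0.610)(-0.880)) = -1.4900/1.5368 = -0.9695.
u' = -0.9695 × 3.00 × 10^8 m/s.

-2.91 × 10^8 m/s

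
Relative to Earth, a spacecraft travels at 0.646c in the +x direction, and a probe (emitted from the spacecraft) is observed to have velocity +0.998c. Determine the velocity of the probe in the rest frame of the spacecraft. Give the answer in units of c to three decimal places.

Invert the composition law: u' = (u − v)/(1 − uv/c²).
u' = (0.998 − 0.646) / (1 − (0.998)(0.646)) = 0.3520/0.3553 = 0.9907.

+0.991c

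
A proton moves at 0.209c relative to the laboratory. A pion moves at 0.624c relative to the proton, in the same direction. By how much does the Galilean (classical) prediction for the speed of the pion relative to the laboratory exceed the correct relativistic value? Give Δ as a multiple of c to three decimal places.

Δ = 0.096c

Galilean: u_cl = 0.624 + 0.209 = 0.8330.
Relativistic: u_rel = (0.624 + 0.209) / (1 + 0.624·0.209) = 0.8330/1.1304 = 0.7369.
Δ = 0.8330 − 0.7369 = 0.0961.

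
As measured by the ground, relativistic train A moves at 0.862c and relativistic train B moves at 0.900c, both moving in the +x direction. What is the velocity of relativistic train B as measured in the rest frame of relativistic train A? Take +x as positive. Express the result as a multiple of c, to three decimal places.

+0.169c

β_A = 0.862, β_B = 0.900.
Transform to A's frame with the inverse velocity-addition law: u' = (u − v)/(1 − uv/c²), taking u = β_B and v = β_A.
u' = (0.900 − 0.862) / (1 − (0.862)(0.900)) = 0.0380/0.2242 = 0.1695.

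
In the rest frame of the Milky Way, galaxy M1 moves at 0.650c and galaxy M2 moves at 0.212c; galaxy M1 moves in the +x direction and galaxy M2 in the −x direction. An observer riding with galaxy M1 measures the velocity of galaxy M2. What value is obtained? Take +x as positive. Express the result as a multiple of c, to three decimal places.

β_A = 0.650, β_B = -0.212.
Transform to A's frame with the inverse velocity-addition law: u' = (u − v)/(1 − uv/c²), taking u = β_B and v = β_A.
u' = (-0.212 − 0.650) / (1 − (0.650)(-0.212)) = -0.8620/1.1378 = -0.7576.

-0.758c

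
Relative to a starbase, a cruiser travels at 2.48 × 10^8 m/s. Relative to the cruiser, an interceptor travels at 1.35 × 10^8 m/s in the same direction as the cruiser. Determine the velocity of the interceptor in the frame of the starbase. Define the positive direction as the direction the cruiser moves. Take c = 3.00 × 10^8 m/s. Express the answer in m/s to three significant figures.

In units of c (dividing by 3.00 × 10^8 m/s): v = 0.827, u' = 0.450.
u = (u' + v)/(1 + u'v/c²):
u = (0.450 + 0.827) / (1 + 0.450·0.827) = 1.2767/1.3720 = 0.9305
Converting back: u = 0.9305 × 3.00 × 10^8 m/s.

2.79 × 10^8 m/s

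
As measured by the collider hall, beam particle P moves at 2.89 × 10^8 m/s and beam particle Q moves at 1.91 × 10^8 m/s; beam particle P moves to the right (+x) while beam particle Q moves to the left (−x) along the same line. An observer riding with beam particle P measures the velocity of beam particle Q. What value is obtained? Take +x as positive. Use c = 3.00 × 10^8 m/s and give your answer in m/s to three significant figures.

-2.98 × 10^8 m/s

β_A = 0.963, β_B = -0.637 (dividing each by c = 3.00 × 10^8 m/s).
Transform to A's frame with the inverse velocity-addition law: u' = (u − v)/(1 − uv/c²), taking u = β_B and v = β_A.
u' = (-0.637 − 0.963) / (1 − (0.963)(-0.637)) = -1.6000/1.6133 = -0.9917.
u' = -0.9917 × 3.00 × 10^8 m/s.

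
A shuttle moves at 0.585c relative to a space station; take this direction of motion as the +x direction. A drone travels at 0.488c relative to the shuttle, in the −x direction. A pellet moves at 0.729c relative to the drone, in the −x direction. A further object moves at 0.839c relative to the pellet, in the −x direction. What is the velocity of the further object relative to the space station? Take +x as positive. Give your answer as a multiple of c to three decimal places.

-0.965c

Apply u = (u' + v)/(1 + u'v/c²) successively, working outward toward the space station.
Start: velocity of the shuttle relative to the space station = 0.5850c.
Compose with the drone (u' = -0.488 in the shuttle frame): u_1 = (-0.488 + 0.585) / (1 + (-0.488)·0.585) = 0.0970/0.7145 = 0.1358.
Compose with the pellet (u' = -0.729 in the drone frame): u_2 = (-0.729 + 0.136) / (1 + (-0.729)·0.136) = -0.5932/0.9010 = -0.6584.
Compose with the further object (u' = -0.839 in the pellet frame): u_3 = (-0.839 + (-0.658)) / (1 + (-0.839)·(-0.658)) = -1.4974/1.5524 = -0.9646.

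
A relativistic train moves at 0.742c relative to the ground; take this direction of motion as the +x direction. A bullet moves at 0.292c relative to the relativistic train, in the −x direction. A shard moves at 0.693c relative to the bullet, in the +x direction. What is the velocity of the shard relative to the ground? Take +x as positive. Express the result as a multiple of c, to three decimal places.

+0.907c

Apply u = (u' + v)/(1 + u'v/c²) successively, working outward toward the ground.
Start: velocity of the relativistic train relative to the ground = 0.7420c.
Compose with the bullet (u' = -0.292 in the relativistic train frame): u_1 = (-0.292 + 0.742) / (1 + (-0.292)·0.742) = 0.4500/0.7833 = 0.5745.
Compose with the shard (u' = 0.693 in the bullet frame): u_2 = (0.693 + 0.574) / (1 + 0.693·0.574) = 1.2675/1.3981 = 0.9066.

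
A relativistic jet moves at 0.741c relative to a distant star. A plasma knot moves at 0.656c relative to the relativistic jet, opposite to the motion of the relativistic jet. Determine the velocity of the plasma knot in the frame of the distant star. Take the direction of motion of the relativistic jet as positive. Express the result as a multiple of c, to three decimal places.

+0.165c

With v = 0.741 and u' = -0.656 (in units of c),
u = (u' + v)/(1 + u'v/c²):
u = (-0.656 + 0.741) / (1 + (-0.656)·0.741) = 0.0850/0.5139 = 0.1654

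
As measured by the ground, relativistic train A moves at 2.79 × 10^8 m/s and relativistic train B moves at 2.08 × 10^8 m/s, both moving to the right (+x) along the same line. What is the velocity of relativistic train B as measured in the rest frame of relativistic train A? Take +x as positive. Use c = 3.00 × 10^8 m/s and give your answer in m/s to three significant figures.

-2.00 × 10^8 m/s

β_A = 0.930, β_B = 0.693 (dividing each by c = 3.00 × 10^8 m/s).
Transform to A's frame with the inverse velocity-addition law: u' = (u − v)/(1 − uv/c²), taking u = β_B and v = β_A.
u' = (0.693 − 0.930) / (1 − (0.930)(0.693)) = -0.2367/0.3552 = -0.6663.
u' = -0.6663 × 3.00 × 10^8 m/s.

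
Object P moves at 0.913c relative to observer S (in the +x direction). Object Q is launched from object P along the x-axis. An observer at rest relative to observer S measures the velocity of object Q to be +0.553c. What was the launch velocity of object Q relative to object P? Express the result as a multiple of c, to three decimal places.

Invert the composition law: u' = (u − v)/(1 − uv/c²).
u' = (0.553 − 0.913) / (1 − (0.553)(0.913)) = -0.3600/0.4951 = -0.7271.

-0.727c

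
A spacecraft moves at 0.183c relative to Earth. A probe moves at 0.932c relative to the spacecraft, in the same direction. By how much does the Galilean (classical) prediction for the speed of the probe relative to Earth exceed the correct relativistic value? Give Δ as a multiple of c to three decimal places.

Δ = 0.162c

Galilean: u_cl = 0.932 + 0.183 = 1.1150.
Relativistic: u_rel = (0.932 + 0.183) / (1 + 0.932·0.183) = 1.1150/1.1706 = 0.9525.
Δ = 1.1150 − 0.9525 = 0.1625.
(The classical prediction exceeds c; the relativistic result does not.)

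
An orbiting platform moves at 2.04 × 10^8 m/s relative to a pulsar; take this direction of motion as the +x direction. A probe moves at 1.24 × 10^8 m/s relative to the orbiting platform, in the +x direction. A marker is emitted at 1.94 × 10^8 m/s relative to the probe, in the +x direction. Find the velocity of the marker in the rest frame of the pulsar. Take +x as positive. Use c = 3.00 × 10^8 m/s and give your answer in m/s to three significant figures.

Apply u = (u' + v)/(1 + u'v/c²) successively, working outward toward the pulsar.
(Dividing each given speed by c = 3.00 × 10^8 m/s to work in units of c.)
Start: velocity of the orbiting platform relative to the pulsar = 0.6800c.
Compose with the probe (u' = 0.413 in the orbiting platform frame): u_1 = (0.413 + 0.680) / (1 + 0.413·0.680) = 1.0933/1.2811 = 0.8535.
Compose with the marker (u' = 0.647 in the probe frame): u_2 = (0.647 + 0.853) / (1 + 0.647·0.853) = 1.5001/1.5519 = 0.9666.
So u = 0.9666 × 3.00 × 10^8 m/s.

2.90 × 10^8 m/s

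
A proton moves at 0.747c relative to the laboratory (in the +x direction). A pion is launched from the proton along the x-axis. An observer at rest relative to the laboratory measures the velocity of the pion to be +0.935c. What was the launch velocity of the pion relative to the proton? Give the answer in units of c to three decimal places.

Invert the composition law: u' = (u − v)/(1 − uv/c²).
u' = (0.935 − 0.747) / (1 − (0.935)(0.747)) = 0.1880/0.3016 = 0.6234.

+0.623c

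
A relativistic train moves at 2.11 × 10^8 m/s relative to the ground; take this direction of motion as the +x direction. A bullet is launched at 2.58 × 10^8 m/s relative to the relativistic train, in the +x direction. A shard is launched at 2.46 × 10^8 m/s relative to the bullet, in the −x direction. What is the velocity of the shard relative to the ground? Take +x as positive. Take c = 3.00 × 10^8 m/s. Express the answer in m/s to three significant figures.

Apply u = (u' + v)/(1 + u'v/c²) successively, working outward toward the ground.
(Dividing each given speed by c = 3.00 × 10^8 m/s to work in units of c.)
Start: velocity of the relativistic train relative to the ground = 0.7033c.
Compose with the bullet (u' = 0.860 in the relativistic train frame): u_1 = (0.860 + 0.703) / (1 + 0.860·0.703) = 1.5633/1.6049 = 0.9741.
Compose with the shard (u' = -0.820 in the bullet frame): u_2 = (-0.820 + 0.974) / (1 + (-0.820)·0.974) = 0.1541/0.2012 = 0.7659.
So u = 0.7659 × 3.00 × 10^8 m/s.

+2.30 × 10^8 m/s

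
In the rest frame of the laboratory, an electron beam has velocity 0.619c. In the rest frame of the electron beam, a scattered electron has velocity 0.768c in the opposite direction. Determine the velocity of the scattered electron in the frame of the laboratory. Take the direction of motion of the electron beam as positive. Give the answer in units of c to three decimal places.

With v = 0.619 and u' = -0.768 (in units of c),
u = (u' + v)/(1 + u'v/c²):
u = (-0.768 + 0.619) / (1 + (-0.768)·0.619) = -0.1490/0.5246 = -0.2840

-0.284c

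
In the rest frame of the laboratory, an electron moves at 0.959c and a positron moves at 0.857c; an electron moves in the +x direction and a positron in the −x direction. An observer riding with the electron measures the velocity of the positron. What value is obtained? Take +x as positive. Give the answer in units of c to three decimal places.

-0.997c

β_A = 0.959, β_B = -0.857.
Transform to A's frame with the inverse velocity-addition law: u' = (u − v)/(1 − uv/c²), taking u = β_B and v = β_A.
u' = (-0.857 − 0.959) / (1 − (0.959)(-0.857)) = -1.8160/1.8219 = -0.9968.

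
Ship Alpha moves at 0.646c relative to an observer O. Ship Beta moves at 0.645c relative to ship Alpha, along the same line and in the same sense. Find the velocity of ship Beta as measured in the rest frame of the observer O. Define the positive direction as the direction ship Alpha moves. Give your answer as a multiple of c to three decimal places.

With v = 0.646 and u' = 0.645 (in units of c),
u = (u' + v)/(1 + u'v/c²):
u = (0.645 + 0.646) / (1 + 0.645·0.646) = 1.2910/1.4167 = 0.9113
(Galilean addition would give +1.291c, exceeding c.)

0.911c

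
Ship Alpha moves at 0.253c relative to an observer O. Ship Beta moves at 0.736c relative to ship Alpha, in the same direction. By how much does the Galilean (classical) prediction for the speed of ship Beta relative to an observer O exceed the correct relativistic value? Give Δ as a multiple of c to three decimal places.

Galilean: u_cl = 0.736 + 0.253 = 0.9890.
Relativistic: u_rel = (0.736 + 0.253) / (1 + 0.736·0.253) = 0.9890/1.1862 = 0.8337.
Δ = 0.9890 − 0.8337 = 0.1553.

Δ = 0.155c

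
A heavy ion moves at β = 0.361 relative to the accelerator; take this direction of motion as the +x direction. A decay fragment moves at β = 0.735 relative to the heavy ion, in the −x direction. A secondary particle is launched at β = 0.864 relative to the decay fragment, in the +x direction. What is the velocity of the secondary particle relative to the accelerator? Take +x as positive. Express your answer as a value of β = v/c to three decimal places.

β = +0.634

Apply u = (u' + v)/(1 + u'v/c²) successively, working outward toward the accelerator.
Start: velocity of the heavy ion relative to the accelerator = 0.3610c.
Compose with the decay fragment (u' = -0.735 in the heavy ion frame): u_1 = (-0.735 + 0.361) / (1 + (-0.735)·0.361) = -0.3740/0.7347 = -0.5091.
Compose with the secondary particle (u' = 0.864 in the decay fragment frame): u_2 = (0.864 + (-0.509)) / (1 + 0.864·(-0.509)) = 0.3549/0.5602 = 0.6336.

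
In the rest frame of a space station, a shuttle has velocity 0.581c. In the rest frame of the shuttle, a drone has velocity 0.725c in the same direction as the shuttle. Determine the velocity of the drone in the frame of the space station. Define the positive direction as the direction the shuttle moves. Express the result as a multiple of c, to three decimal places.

With v = 0.581 and u' = 0.725 (in units of c),
u = (u' + v)/(1 + u'v/c²):
u = (0.725 + 0.581) / (1 + 0.725·0.581) = 1.3060/1.4212 = 0.9189

0.919c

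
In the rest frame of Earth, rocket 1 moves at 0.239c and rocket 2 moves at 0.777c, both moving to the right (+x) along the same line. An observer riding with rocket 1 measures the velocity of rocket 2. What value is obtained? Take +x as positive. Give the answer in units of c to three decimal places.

β_A = 0.239, β_B = 0.777.
Transform to A's frame with the inverse velocity-addition law: u' = (u − v)/(1 − uv/c²), taking u = β_B and v = β_A.
u' = (0.777 − 0.239) / (1 − (0.239)(0.777)) = 0.5380/0.8143 = 0.6607.

+0.661c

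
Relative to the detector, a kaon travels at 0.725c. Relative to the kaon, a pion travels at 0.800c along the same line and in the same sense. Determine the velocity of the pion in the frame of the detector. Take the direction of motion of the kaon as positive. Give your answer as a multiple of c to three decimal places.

0.965c

With v = 0.725 and u' = 0.800 (in units of c),
u = (u' + v)/(1 + u'v/c²):
u = (0.800 + 0.725) / (1 + 0.800·0.725) = 1.5250/1.5800 = 0.9652
(Galilean addition would give +1.525c, exceeding c.)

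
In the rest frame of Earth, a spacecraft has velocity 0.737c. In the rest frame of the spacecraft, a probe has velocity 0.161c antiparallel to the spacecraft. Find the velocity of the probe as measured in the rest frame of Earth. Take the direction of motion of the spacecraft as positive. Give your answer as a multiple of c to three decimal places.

With v = 0.737 and u' = -0.161 (in units of c),
u = (u' + v)/(1 + u'v/c²):
u = (-0.161 + 0.737) / (1 + (-0.161)·0.737) = 0.5760/0.8813 = 0.6535
(Galilean addition would give +0.576c.)

+0.654c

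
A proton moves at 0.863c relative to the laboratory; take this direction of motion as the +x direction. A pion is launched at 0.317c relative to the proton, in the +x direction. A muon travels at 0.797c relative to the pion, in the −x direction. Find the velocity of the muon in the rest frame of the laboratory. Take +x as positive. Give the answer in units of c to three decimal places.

+0.495c

Apply u = (u' + v)/(1 + u'v/c²) successively, working outward toward the laboratory.
Start: velocity of the proton relative to the laboratory = 0.8630c.
Compose with the pion (u' = 0.317 in the proton frame): u_1 = (0.317 + 0.863) / (1 + 0.317·0.863) = 1.1800/1.2736 = 0.9265.
Compose with the muon (u' = -0.797 in the pion frame): u_2 = (-0.797 + 0.927) / (1 + (-0.797)·0.927) = 0.1295/0.2616 = 0.4952.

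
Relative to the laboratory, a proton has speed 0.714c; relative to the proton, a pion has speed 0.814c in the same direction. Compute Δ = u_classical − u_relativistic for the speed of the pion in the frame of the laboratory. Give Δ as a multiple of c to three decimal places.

Δ = 0.562c

Galilean: u_cl = 0.814 + 0.714 = 1.5280.
Relativistic: u_rel = (0.814 + 0.714) / (1 + 0.814·0.714) = 1.5280/1.5812 = 0.9664.
Δ = 1.5280 − 0.9664 = 0.5616.
(The classical prediction exceeds c; the relativistic result does not.)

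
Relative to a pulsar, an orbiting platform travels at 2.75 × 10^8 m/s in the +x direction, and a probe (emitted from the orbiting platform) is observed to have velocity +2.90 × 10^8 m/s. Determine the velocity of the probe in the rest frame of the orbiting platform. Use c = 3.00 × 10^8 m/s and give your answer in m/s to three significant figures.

v = 0.917c, u = 0.967c.
Invert the composition law: u' = (u − v)/(1 − uv/c²).
u' = (0.967 − 0.917) / (1 − (0.967)(0.917)) = 0.0500/0.1139 = 0.4390.
u' = 0.4390 × 3.00 × 10^8 m/s.

+1.32 × 10^8 m/s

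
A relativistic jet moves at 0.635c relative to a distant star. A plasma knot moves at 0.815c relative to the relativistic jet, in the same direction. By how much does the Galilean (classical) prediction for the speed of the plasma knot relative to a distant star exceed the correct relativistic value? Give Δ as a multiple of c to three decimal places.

Δ = 0.494c

Galilean: u_cl = 0.815 + 0.635 = 1.4500.
Relativistic: u_rel = (0.815 + 0.635) / (1 + 0.815·0.635) = 1.4500/1.5175 = 0.9555.
Δ = 1.4500 − 0.9555 = 0.4945.
(The classical prediction exceeds c; the relativistic result does not.)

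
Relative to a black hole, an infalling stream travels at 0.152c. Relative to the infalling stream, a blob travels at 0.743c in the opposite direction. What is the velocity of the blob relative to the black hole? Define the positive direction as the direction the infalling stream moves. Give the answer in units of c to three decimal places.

-0.666c

With v = 0.152 and u' = -0.743 (in units of c),
u = (u' + v)/(1 + u'v/c²):
u = (-0.743 + 0.152) / (1 + (-0.743)·0.152) = -0.5910/0.8871 = -0.6662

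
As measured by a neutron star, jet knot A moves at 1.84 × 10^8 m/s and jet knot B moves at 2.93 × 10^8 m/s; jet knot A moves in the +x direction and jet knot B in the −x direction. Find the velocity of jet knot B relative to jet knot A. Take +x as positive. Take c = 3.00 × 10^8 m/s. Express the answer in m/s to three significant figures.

β_A = 0.613, β_B = -0.977 (dividing each by c = 3.00 × 10^8 m/s).
Transform to A's frame with the inverse velocity-addition law: u' = (u − v)/(1 − uv/c²), taking u = β_B and v = β_A.
u' = (-0.977 − 0.613) / (1 − (0.613)(-0.977)) = -1.5900/1.5990 = -0.9944.
u' = -0.9944 × 3.00 × 10^8 m/s.

-2.98 × 10^8 m/s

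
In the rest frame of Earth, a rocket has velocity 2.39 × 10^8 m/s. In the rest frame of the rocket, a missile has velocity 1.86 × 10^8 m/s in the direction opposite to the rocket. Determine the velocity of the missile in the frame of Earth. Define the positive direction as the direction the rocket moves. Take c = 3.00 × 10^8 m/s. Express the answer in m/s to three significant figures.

In units of c (dividing by 3.00 × 10^8 m/s): v = 0.797, u' = -0.620.
u = (u' + v)/(1 + u'v/c²):
u = (-0.620 + 0.797) / (1 + (-0.620)·0.797) = 0.1767/0.5061 = 0.3491
Converting back: u = 0.3491 × 3.00 × 10^8 m/s.

+1.05 × 10^8 m/s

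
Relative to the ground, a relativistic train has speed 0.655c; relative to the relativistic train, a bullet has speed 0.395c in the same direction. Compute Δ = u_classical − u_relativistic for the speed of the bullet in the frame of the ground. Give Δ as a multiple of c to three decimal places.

Δ = 0.216c

Galilean: u_cl = 0.395 + 0.655 = 1.0500.
Relativistic: u_rel = (0.395 + 0.655) / (1 + 0.395·0.655) = 1.0500/1.2587 = 0.8342.
Δ = 1.0500 − 0.8342 = 0.2158.
(The classical prediction exceeds c; the relativistic result does not.)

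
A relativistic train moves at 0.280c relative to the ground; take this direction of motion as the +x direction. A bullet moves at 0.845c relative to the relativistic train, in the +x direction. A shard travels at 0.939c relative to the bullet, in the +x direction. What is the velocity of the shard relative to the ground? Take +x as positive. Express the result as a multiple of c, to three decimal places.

0.997c

Apply u = (u' + v)/(1 + u'v/c²) successively, working outward toward the ground.
Start: velocity of the relativistic train relative to the ground = 0.2800c.
Compose with the bullet (u' = 0.845 in the relativistic train frame): u_1 = (0.845 + 0.280) / (1 + 0.845·0.280) = 1.1250/1.2366 = 0.9098.
Compose with the shard (u' = 0.939 in the bullet frame): u_2 = (0.939 + 0.910) / (1 + 0.939·0.910) = 1.8488/1.8543 = 0.9970.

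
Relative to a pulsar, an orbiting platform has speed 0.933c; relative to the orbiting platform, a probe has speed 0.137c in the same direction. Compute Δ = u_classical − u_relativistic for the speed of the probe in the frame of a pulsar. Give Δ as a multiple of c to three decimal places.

Galilean: u_cl = 0.137 + 0.933 = 1.0700.
Relativistic: u_rel = (0.137 + 0.933) / (1 + 0.137·0.933) = 1.0700/1.1278 = 0.9487.
Δ = 1.0700 − 0.9487 = 0.1213.
(The classical prediction exceeds c; the relativistic result does not.)

Δ = 0.121c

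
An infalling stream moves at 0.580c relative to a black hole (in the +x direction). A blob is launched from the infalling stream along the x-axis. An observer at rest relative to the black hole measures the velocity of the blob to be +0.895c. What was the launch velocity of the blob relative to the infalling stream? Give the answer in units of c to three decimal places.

Invert the composition law: u' = (u − v)/(1 − uv/c²).
u' = (0.895 − 0.580) / (1 − (0.895)(0.580)) = 0.3150/0.4809 = 0.6550.

+0.655c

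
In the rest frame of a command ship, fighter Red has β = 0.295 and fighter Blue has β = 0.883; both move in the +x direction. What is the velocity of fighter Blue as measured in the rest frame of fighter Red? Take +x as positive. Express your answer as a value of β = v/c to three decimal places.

β = +0.795

β_A = 0.295, β_B = 0.883.
Transform to A's frame with the inverse velocity-addition law: u' = (u − v)/(1 − uv/c²), taking u = β_B and v = β_A.
u' = (0.883 − 0.295) / (1 − (0.295)(0.883)) = 0.5880/0.7395 = 0.7951.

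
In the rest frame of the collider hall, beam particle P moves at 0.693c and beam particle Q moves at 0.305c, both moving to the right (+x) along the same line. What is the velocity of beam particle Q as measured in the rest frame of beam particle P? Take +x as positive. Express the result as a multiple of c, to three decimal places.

β_A = 0.693, β_B = 0.305.
Transform to A's frame with the inverse velocity-addition law: u' = (u − v)/(1 − uv/c²), taking u = β_B and v = β_A.
u' = (0.305 − 0.693) / (1 − (0.693)(0.305)) = -0.3880/0.7886 = -0.4920.

-0.492c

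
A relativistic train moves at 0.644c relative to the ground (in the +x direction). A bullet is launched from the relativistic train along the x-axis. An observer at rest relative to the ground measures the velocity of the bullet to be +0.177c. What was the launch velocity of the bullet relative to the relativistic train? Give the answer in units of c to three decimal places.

-0.527c

Invert the composition law: u' = (u − v)/(1 − uv/c²).
u' = (0.177 − 0.644) / (1 − (0.177)(0.644)) = -0.4670/0.8860 = -0.5271.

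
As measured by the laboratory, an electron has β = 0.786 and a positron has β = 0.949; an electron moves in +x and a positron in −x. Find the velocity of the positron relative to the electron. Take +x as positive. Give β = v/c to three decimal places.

β = -0.994

β_A = 0.786, β_B = -0.949.
Transform to A's frame with the inverse velocity-addition law: u' = (u − v)/(1 − uv/c²), taking u = β_B and v = β_A.
u' = (-0.949 − 0.786) / (1 − (0.786)(-0.949)) = -1.7350/1.7459 = -0.9937.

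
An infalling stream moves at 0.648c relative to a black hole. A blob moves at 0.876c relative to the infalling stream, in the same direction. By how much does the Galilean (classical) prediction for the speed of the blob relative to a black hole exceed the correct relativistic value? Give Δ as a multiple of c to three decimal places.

Galilean: u_cl = 0.876 + 0.648 = 1.5240.
Relativistic: u_rel = (0.876 + 0.648) / (1 + 0.876·0.648) = 1.5240/1.5676 = 0.9722.
Δ = 1.5240 − 0.9722 = 0.5518.
(The classical prediction exceeds c; the relativistic result does not.)

Δ = 0.552c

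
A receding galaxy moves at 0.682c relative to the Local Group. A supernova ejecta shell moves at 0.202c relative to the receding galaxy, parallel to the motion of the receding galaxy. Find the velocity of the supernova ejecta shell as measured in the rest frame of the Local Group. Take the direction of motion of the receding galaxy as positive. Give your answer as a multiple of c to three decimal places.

0.777c

With v = 0.682 and u' = 0.202 (in units of c),
u = (u' + v)/(1 + u'v/c²):
u = (0.202 + 0.682) / (1 + 0.202·0.682) = 0.8840/1.1378 = 0.7770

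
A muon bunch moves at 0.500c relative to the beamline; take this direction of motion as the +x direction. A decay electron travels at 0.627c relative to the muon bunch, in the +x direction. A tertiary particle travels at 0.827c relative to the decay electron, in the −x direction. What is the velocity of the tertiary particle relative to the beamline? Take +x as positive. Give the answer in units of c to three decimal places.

+0.107c

Apply u = (u' + v)/(1 + u'v/c²) successively, working outward toward the beamline.
Start: velocity of the muon bunch relative to the beamline = 0.5000c.
Compose with the decay electron (u' = 0.627 in the muon bunch frame): u_1 = (0.627 + 0.500) / (1 + 0.627·0.500) = 1.1270/1.3135 = 0.8580.
Compose with the tertiary particle (u' = -0.827 in the decay electron frame): u_2 = (-0.827 + 0.858) / (1 + (-0.827)·0.858) = 0.0310/0.2904 = 0.1068.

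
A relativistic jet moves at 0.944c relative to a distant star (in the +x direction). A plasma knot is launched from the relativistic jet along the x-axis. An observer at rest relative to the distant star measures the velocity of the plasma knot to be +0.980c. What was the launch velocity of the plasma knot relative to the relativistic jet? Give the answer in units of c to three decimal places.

Invert the composition law: u' = (u − v)/(1 − uv/c²).
u' = (0.980 − 0.944) / (1 − (0.980)(0.944)) = 0.0360/0.0749 = 0.4808.

+0.481c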